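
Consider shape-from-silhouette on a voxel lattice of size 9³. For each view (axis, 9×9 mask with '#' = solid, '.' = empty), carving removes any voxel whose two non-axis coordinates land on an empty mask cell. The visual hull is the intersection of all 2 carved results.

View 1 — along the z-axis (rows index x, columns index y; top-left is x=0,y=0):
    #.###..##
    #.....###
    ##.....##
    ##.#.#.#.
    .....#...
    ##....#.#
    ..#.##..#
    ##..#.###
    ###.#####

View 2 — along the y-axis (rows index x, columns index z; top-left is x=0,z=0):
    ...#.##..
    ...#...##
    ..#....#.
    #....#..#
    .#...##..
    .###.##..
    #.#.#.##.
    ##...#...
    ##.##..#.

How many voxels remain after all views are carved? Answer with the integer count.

initial block: 9^3 = 729
V1 z: intersect with XY mask (42 set) -- 378 left
V2 y: intersect with XZ mask (32 set) -- 154 left

remaining voxels: 154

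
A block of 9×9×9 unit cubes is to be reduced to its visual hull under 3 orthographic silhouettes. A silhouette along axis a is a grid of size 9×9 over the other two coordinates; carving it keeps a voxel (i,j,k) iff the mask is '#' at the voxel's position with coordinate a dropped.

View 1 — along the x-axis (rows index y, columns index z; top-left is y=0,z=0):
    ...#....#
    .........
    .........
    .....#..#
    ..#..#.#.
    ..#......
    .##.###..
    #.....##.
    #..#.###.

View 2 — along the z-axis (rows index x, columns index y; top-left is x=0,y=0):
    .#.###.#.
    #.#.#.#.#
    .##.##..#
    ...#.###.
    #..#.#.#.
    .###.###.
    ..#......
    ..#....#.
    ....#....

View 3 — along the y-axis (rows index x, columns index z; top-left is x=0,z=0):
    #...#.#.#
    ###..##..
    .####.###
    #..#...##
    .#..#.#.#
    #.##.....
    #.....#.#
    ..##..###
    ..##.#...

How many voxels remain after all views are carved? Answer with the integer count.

initial block: 9^3 = 729
carve view 1 (along x, YZ-mask fill 21/81): 189 voxels remain
carve view 2 (along z, XY-mask fill 33/81): 69 voxels remain
carve view 3 (along y, XZ-mask fill 38/81): 31 voxels remain

remaining voxels: 31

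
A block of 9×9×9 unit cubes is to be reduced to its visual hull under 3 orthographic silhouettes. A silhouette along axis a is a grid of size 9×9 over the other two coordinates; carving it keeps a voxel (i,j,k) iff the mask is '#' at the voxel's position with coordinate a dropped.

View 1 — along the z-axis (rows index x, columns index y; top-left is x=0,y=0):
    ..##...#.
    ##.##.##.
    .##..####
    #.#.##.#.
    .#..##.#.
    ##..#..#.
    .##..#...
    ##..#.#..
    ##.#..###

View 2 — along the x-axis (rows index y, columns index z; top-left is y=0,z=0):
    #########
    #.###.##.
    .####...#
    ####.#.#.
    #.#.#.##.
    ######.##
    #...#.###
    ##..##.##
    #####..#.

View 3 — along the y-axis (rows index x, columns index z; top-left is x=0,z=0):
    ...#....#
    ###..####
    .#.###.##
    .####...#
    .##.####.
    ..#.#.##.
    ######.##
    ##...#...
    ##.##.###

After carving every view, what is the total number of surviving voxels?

full grid |V| = 729
[1] z-view keeps 41 columns → grid now 369
[2] x-view keeps 56 columns → grid now 256
[3] y-view keeps 48 columns → grid now 164

voxel count = 164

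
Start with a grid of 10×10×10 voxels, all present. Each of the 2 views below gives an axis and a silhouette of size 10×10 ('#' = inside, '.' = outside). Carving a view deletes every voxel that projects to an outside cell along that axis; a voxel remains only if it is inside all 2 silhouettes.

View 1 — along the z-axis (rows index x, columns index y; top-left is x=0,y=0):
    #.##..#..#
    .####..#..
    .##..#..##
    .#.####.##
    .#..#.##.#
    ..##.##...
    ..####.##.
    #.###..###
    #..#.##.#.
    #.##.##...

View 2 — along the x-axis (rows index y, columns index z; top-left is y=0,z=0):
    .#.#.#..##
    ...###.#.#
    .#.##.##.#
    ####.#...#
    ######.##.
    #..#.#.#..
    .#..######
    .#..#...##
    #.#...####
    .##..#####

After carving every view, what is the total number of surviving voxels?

start: 10×10×10 = 1000 voxels
[1] z-view keeps 54 columns → grid now 540
[2] x-view keeps 58 columns → grid now 317

remaining voxels: 317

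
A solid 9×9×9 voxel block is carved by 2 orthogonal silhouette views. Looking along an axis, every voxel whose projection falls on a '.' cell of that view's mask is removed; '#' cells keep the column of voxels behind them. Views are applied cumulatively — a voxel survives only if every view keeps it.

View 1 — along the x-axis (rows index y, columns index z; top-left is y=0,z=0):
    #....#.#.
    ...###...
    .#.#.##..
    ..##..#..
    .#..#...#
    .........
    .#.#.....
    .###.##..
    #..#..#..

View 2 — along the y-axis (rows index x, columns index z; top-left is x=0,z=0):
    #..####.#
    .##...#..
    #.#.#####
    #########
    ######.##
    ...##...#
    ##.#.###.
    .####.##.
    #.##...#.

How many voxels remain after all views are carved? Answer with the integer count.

voxel count = 153

start: 9×9×9 = 729 voxels
after view 1 [x-axis, 26 of 81 cells solid] → remaining = 234
after view 2 [y-axis, 52 of 81 cells solid] → remaining = 153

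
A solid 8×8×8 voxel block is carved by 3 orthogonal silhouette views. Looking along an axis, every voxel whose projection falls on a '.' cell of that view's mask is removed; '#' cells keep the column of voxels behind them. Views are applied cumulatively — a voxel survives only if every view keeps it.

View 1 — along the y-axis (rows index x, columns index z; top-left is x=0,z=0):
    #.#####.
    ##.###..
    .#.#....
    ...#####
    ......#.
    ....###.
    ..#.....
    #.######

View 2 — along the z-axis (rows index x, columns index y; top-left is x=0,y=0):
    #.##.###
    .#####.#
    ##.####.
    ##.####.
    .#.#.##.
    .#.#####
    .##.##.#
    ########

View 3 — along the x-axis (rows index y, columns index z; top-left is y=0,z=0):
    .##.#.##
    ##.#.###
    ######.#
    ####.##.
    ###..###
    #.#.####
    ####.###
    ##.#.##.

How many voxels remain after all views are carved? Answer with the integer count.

voxel count = 140

initial block: 8^3 = 512
step 1: project along y, AND mask (30/64) → |grid| = 240
step 2: project along z, AND mask (47/64) → |grid| = 191
step 3: project along x, AND mask (48/64) → |grid| = 140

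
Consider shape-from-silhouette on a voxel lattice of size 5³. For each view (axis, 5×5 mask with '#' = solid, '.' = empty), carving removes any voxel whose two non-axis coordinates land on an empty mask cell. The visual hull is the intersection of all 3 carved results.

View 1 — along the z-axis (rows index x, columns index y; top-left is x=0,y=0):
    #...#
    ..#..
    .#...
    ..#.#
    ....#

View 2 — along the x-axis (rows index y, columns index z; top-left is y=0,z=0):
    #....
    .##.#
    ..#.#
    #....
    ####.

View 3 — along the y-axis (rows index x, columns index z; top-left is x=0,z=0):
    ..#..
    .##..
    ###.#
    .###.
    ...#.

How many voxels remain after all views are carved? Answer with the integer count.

remaining voxels: 10

initial block: 5^3 = 125
step 1: project along z, AND mask (7/25) → |grid| = 35
step 2: project along x, AND mask (11/25) → |grid| = 20
step 3: project along y, AND mask (11/25) → |grid| = 10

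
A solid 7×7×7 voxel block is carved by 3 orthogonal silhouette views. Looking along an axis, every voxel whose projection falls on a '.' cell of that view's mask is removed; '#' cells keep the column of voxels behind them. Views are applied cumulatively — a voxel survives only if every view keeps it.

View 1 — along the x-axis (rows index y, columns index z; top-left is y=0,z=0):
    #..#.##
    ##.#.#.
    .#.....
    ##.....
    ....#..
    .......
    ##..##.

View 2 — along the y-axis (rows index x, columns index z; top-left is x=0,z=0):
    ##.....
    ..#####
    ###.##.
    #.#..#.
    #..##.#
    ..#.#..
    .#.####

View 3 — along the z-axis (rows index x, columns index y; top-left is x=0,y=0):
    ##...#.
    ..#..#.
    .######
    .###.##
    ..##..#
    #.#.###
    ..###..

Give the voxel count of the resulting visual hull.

remaining voxels: 27

full grid |V| = 343
step 1: project along x, AND mask (16/49) → |grid| = 112
step 2: project along y, AND mask (26/49) → |grid| = 59
step 3: project along z, AND mask (27/49) → |grid| = 27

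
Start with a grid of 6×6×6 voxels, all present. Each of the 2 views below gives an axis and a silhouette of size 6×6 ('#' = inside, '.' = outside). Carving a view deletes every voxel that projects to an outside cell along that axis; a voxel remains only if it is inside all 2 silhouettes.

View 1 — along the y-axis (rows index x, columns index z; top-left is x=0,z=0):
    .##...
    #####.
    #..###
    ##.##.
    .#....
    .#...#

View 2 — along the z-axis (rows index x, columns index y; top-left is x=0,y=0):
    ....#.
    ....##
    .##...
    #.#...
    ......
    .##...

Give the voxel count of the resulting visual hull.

voxel count = 32

initial block: 6^3 = 216
step 1: project along y, AND mask (18/36) → |grid| = 108
step 2: project along z, AND mask (9/36) → |grid| = 32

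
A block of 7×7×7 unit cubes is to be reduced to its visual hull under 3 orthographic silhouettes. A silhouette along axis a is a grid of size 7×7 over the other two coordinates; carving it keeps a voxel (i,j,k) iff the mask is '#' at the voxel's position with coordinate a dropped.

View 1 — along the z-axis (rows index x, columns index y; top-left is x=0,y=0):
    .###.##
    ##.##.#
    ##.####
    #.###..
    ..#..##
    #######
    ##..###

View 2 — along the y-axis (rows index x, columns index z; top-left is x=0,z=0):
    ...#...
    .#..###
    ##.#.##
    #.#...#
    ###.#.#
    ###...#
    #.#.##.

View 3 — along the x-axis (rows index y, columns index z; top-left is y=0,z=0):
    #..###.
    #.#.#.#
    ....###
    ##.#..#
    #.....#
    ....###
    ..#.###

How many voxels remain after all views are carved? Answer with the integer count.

|visual hull| = 64

full grid |V| = 343
after view 1 [z-axis, 35 of 49 cells solid] → remaining = 245
after view 2 [y-axis, 26 of 49 cells solid] → remaining = 130
after view 3 [x-axis, 24 of 49 cells solid] → remaining = 64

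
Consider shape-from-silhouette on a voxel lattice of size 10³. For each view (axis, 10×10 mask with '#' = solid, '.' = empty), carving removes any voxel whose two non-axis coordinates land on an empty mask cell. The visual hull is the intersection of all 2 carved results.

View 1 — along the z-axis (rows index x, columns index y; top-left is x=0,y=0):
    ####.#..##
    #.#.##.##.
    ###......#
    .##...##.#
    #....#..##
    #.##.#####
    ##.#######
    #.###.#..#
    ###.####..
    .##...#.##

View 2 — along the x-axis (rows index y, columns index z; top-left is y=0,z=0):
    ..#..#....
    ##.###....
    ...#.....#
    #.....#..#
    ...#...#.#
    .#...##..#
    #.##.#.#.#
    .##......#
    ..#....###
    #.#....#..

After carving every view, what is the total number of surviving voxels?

before carving: 1000 voxels (10×10×10)
[1] z-view keeps 61 columns → grid now 610
[2] x-view keeps 35 columns → grid now 209

|visual hull| = 209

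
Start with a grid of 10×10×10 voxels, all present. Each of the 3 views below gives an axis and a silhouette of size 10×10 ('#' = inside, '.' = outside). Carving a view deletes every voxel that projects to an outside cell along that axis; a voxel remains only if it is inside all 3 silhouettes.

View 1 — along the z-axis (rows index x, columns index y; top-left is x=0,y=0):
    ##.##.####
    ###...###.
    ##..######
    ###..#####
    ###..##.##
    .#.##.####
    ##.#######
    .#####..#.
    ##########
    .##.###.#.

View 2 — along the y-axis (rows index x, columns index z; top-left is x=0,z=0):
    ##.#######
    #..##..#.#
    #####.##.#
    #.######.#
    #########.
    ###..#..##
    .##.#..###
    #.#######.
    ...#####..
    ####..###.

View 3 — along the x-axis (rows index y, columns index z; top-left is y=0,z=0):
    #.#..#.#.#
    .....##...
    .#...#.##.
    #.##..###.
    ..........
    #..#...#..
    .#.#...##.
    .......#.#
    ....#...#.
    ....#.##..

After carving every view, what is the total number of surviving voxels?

start: 10×10×10 = 1000 voxels
V1 z: intersect with XY mask (75 set) -- 750 left
V2 y: intersect with XZ mask (71 set) -- 529 left
V3 x: intersect with YZ mask (31 set) -- 160 left

remaining voxels: 160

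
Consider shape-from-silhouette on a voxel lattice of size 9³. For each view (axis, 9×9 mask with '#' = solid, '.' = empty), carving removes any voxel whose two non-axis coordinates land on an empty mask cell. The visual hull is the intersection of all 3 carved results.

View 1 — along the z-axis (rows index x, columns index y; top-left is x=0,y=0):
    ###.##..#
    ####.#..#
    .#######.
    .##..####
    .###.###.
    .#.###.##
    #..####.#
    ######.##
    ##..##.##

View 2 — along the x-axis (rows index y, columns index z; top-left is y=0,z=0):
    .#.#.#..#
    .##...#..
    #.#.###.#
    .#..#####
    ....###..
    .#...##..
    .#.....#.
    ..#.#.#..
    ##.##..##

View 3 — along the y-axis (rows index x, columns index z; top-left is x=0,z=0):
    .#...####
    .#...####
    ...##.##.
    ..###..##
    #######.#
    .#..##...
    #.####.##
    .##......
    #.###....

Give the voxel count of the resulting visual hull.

122 voxels

full grid |V| = 729
carve view 1 (along z, XY-mask fill 57/81): 513 voxels remain
carve view 2 (along x, YZ-mask fill 36/81): 229 voxels remain
carve view 3 (along y, XZ-mask fill 43/81): 122 voxels remain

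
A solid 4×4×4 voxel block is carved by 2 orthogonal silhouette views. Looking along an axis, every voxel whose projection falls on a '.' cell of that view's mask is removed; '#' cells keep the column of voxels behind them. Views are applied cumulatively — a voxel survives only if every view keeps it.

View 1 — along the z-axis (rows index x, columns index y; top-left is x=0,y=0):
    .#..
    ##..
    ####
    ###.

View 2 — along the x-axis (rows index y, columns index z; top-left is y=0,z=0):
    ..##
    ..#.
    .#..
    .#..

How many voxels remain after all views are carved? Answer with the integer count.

before carving: 64 voxels (4×4×4)
V1 z: intersect with XY mask (10 set) -- 40 left
V2 x: intersect with YZ mask (5 set) -- 13 left

remaining voxels: 13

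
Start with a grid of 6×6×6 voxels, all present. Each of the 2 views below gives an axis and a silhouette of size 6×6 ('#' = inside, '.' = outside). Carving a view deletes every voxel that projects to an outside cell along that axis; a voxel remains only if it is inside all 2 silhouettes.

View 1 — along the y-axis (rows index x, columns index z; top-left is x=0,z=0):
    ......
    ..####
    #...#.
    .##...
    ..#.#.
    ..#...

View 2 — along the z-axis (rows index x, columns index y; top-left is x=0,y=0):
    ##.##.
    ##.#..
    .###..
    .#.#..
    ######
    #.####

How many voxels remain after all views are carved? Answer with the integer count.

initial block: 6^3 = 216
  1. axis=1 (XZ plane), |mask|=11  ⇒  voxels=66
  2. axis=2 (XY plane), |mask|=23  ⇒  voxels=39

remaining voxels: 39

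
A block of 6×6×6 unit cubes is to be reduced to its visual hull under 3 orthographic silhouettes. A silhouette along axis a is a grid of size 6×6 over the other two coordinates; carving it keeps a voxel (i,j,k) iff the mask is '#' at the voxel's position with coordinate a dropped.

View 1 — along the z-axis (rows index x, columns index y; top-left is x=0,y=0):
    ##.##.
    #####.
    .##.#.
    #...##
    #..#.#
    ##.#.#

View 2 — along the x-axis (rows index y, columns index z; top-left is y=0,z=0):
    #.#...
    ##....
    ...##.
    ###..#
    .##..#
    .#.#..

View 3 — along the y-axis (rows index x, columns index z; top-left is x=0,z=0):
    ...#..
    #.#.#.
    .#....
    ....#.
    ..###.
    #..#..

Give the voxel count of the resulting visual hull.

remaining voxels: 16

initial block: 6^3 = 216
step 1: project along z, AND mask (22/36) → |grid| = 132
step 2: project along x, AND mask (15/36) → |grid| = 56
step 3: project along y, AND mask (11/36) → |grid| = 16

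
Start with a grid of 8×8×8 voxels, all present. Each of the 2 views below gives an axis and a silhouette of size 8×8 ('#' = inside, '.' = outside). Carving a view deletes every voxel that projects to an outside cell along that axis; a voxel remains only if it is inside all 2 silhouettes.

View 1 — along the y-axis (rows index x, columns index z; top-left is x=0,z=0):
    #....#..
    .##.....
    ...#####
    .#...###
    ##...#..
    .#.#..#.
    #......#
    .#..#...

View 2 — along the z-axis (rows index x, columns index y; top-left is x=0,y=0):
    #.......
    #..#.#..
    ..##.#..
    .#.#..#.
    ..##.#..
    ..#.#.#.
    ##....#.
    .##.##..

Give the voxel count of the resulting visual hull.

remaining voxels: 67

initial block: 8^3 = 512
carve view 1 (along y, XZ-mask fill 23/64): 184 voxels remain
carve view 2 (along z, XY-mask fill 23/64): 67 voxels remain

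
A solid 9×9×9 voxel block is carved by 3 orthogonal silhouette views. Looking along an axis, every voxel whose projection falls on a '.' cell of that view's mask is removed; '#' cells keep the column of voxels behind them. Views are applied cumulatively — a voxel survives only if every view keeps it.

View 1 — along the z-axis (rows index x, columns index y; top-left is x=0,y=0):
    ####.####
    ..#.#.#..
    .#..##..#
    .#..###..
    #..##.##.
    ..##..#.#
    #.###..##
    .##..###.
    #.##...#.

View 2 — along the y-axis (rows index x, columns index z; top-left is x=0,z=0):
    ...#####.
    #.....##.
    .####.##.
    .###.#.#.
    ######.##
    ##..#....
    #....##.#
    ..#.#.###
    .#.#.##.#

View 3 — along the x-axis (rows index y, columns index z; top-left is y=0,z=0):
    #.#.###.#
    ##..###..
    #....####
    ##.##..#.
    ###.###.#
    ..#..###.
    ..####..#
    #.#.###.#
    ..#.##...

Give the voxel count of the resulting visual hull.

full grid |V| = 729
after view 1 [z-axis, 43 of 81 cells solid] → remaining = 387
after view 2 [y-axis, 44 of 81 cells solid] → remaining = 214
after view 3 [x-axis, 46 of 81 cells solid] → remaining = 127

|visual hull| = 127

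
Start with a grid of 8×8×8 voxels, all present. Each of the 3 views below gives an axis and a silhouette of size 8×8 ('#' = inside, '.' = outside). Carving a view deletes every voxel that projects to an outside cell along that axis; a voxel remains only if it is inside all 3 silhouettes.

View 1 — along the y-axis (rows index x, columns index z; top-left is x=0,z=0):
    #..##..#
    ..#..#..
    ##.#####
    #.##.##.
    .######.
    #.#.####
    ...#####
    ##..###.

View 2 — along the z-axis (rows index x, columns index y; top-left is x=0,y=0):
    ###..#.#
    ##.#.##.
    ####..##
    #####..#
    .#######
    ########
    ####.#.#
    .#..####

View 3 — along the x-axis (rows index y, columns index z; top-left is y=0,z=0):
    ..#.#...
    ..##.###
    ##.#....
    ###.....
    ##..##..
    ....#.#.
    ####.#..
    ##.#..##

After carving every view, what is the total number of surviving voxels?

full grid |V| = 512
carve view 1 (along y, XZ-mask fill 40/64): 320 voxels remain
carve view 2 (along z, XY-mask fill 48/64): 247 voxels remain
carve view 3 (along x, YZ-mask fill 29/64): 113 voxels remain

voxel count = 113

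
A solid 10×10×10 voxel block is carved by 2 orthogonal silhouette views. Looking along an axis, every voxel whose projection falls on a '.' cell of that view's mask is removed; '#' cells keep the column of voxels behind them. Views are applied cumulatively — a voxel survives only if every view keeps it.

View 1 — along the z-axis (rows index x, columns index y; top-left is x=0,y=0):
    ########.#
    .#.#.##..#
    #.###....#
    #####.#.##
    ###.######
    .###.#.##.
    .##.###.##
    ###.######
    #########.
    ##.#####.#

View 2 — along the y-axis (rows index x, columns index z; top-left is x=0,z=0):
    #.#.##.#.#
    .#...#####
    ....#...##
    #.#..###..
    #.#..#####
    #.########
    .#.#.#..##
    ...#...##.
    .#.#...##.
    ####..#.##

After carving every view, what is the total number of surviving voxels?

full grid |V| = 1000
[1] z-view keeps 75 columns → grid now 750
[2] y-view keeps 55 columns → grid now 410

410 voxels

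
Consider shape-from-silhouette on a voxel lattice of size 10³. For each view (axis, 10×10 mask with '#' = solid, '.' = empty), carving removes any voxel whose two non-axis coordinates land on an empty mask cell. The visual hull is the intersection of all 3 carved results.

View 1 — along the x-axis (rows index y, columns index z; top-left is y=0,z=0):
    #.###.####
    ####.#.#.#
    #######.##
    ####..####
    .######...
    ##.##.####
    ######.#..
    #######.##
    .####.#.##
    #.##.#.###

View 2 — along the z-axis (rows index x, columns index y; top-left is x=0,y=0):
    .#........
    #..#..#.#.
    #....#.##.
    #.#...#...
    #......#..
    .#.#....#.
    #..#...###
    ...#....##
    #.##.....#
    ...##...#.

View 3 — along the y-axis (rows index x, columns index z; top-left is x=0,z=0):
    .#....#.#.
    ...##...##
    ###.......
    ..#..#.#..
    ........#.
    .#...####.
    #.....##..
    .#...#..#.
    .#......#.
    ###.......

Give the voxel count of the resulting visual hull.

72 voxels

before carving: 1000 voxels (10×10×10)
V1 x: intersect with YZ mask (76 set) -- 760 left
V2 z: intersect with XY mask (32 set) -- 246 left
V3 y: intersect with XZ mask (30 set) -- 72 left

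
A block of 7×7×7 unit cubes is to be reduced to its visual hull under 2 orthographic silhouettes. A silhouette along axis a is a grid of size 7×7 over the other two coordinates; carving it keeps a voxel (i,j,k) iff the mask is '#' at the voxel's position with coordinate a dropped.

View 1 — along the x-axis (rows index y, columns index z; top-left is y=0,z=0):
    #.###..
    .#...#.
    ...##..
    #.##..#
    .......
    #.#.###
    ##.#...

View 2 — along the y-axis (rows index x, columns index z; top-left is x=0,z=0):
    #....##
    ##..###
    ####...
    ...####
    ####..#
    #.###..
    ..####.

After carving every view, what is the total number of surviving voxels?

voxel count = 86

full grid |V| = 343
after view 1 [x-axis, 20 of 49 cells solid] → remaining = 140
after view 2 [y-axis, 29 of 49 cells solid] → remaining = 86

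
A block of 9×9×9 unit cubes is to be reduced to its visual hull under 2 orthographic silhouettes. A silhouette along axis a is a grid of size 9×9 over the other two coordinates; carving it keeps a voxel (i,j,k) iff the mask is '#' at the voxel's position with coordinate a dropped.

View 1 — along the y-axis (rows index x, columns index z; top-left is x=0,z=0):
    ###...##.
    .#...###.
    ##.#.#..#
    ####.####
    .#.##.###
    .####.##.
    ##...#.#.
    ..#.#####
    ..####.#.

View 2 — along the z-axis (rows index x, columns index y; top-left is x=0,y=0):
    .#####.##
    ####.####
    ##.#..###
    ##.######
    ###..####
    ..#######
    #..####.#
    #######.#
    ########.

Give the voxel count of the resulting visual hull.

full grid |V| = 729
  1. axis=1 (XZ plane), |mask|=49  ⇒  voxels=441
  2. axis=2 (XY plane), |mask|=65  ⇒  voxels=357

|visual hull| = 357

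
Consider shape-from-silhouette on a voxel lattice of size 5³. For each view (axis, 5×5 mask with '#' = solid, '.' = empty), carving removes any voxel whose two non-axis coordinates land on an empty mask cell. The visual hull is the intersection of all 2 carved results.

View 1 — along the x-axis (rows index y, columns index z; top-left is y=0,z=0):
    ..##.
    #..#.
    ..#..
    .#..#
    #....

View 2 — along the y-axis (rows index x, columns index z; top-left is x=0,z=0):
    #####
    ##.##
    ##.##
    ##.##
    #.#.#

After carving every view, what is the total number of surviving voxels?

before carving: 125 voxels (5×5×5)
step 1: project along x, AND mask (8/25) → |grid| = 40
step 2: project along y, AND mask (20/25) → |grid| = 31

remaining voxels: 31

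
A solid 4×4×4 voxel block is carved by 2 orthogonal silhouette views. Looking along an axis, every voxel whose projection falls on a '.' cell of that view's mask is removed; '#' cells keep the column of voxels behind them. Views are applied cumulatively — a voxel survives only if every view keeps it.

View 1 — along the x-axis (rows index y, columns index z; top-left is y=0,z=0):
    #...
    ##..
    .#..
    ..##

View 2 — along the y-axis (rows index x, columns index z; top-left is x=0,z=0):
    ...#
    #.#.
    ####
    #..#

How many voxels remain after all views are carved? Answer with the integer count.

before carving: 64 voxels (4×4×4)
V1 x: intersect with YZ mask (6 set) -- 24 left
V2 y: intersect with XZ mask (9 set) -- 13 left

remaining voxels: 13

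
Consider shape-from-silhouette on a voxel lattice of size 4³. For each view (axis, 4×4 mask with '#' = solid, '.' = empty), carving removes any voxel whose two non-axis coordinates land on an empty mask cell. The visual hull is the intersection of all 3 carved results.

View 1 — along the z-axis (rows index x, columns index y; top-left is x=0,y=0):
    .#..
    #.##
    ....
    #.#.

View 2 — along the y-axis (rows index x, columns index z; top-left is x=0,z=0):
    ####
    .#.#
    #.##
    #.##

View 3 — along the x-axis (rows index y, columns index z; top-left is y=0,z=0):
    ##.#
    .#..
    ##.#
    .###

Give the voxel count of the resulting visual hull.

|visual hull| = 11

start: 4×4×4 = 64 voxels
[1] z-view keeps 6 columns → grid now 24
[2] y-view keeps 12 columns → grid now 16
[3] x-view keeps 10 columns → grid now 11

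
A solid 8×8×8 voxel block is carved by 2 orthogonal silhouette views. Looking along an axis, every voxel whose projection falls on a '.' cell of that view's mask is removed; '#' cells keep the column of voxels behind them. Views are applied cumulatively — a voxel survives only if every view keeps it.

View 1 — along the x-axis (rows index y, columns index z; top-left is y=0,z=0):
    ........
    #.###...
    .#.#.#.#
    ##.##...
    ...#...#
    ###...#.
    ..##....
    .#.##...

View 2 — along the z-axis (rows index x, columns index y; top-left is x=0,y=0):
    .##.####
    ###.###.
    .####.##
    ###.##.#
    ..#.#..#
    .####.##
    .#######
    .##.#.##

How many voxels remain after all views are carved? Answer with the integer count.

before carving: 512 voxels (8×8×8)
step 1: project along x, AND mask (23/64) → |grid| = 184
step 2: project along z, AND mask (45/64) → |grid| = 137

voxel count = 137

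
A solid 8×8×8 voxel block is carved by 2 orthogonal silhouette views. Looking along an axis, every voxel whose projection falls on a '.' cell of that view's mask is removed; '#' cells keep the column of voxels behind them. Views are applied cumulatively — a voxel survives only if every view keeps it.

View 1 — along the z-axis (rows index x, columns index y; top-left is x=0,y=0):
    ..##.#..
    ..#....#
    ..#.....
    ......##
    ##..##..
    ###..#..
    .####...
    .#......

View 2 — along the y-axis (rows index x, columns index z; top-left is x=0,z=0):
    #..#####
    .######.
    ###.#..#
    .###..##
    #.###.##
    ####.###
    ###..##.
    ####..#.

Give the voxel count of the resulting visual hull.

remaining voxels: 122

before carving: 512 voxels (8×8×8)
carve view 1 (along z, XY-mask fill 21/64): 168 voxels remain
carve view 2 (along y, XZ-mask fill 45/64): 122 voxels remain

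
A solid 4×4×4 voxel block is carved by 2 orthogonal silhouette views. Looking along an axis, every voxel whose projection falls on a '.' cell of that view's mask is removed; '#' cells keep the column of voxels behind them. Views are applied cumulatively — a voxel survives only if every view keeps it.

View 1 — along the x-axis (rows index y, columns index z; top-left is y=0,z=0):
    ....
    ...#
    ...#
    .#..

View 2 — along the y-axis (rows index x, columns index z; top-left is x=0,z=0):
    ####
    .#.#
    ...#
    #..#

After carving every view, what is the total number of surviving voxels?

before carving: 64 voxels (4×4×4)
[1] x-view keeps 3 columns → grid now 12
[2] y-view keeps 9 columns → grid now 10

voxel count = 10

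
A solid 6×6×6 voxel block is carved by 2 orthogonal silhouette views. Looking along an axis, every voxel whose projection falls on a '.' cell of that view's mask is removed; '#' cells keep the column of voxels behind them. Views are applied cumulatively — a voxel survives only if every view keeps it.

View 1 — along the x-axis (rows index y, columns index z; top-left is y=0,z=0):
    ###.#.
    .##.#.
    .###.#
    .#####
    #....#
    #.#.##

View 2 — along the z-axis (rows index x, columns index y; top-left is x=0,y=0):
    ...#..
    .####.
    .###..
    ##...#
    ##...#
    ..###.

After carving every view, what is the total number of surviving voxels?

before carving: 216 voxels (6×6×6)
[1] x-view keeps 22 columns → grid now 132
[2] z-view keeps 17 columns → grid now 64

64 voxels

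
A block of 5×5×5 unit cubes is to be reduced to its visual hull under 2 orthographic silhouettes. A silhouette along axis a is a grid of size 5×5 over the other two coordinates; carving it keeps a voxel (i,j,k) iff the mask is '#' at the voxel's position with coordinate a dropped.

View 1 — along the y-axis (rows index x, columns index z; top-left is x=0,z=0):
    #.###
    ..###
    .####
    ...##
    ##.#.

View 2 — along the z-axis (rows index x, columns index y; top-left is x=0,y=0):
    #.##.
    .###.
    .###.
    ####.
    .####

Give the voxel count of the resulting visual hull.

start: 5×5×5 = 125 voxels
carve view 1 (along y, XZ-mask fill 16/25): 80 voxels remain
carve view 2 (along z, XY-mask fill 17/25): 53 voxels remain

|visual hull| = 53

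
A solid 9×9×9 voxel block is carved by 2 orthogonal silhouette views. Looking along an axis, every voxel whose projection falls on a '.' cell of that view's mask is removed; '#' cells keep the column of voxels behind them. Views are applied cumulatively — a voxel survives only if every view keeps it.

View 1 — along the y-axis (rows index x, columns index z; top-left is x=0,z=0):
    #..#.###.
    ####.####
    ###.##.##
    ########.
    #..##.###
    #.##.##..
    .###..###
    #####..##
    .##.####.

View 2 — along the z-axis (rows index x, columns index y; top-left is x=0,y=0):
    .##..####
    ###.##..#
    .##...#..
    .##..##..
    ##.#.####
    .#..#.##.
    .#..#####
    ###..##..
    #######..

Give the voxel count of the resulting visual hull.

remaining voxels: 306

full grid |V| = 729
step 1: project along y, AND mask (58/81) → |grid| = 522
step 2: project along z, AND mask (48/81) → |grid| = 306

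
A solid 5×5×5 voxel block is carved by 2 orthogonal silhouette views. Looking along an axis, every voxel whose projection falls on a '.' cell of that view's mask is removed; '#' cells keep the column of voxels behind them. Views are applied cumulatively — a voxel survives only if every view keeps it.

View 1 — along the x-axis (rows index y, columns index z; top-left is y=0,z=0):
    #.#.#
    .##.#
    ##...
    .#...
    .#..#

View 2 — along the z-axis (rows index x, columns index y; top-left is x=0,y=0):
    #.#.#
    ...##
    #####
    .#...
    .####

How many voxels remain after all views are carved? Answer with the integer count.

|visual hull| = 32

before carving: 125 voxels (5×5×5)
V1 x: intersect with YZ mask (11 set) -- 55 left
V2 z: intersect with XY mask (15 set) -- 32 left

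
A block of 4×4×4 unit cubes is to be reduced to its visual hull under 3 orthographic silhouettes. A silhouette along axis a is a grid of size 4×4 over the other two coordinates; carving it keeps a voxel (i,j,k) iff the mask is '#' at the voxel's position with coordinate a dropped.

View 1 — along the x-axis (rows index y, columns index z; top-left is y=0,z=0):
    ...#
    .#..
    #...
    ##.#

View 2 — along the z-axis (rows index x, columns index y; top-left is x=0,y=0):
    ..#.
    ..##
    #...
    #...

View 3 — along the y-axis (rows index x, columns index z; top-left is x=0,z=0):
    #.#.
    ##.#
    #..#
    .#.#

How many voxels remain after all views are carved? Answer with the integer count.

start: 4×4×4 = 64 voxels
[1] x-view keeps 6 columns → grid now 24
[2] z-view keeps 5 columns → grid now 7
[3] y-view keeps 9 columns → grid now 7

remaining voxels: 7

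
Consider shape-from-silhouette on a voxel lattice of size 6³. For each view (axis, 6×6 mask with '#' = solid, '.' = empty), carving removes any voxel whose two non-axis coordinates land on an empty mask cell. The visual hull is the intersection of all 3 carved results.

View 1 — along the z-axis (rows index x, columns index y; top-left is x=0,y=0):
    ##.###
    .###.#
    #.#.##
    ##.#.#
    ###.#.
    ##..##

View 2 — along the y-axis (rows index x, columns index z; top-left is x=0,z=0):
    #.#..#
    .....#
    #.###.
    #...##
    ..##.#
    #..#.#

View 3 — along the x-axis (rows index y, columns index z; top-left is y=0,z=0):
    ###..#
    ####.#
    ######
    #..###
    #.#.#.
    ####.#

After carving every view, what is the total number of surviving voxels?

56 voxels

full grid |V| = 216
carve view 1 (along z, XY-mask fill 25/36): 150 voxels remain
carve view 2 (along y, XZ-mask fill 17/36): 71 voxels remain
carve view 3 (along x, YZ-mask fill 27/36): 56 voxels remain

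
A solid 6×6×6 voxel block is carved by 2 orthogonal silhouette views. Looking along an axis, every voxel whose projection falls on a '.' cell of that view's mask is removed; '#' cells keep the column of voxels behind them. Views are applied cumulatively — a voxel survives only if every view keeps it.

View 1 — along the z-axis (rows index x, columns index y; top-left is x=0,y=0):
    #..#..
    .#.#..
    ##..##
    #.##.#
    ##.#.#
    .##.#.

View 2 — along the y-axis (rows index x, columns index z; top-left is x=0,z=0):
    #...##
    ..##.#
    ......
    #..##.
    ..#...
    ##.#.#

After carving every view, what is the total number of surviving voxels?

40 voxels

before carving: 216 voxels (6×6×6)
after view 1 [z-axis, 19 of 36 cells solid] → remaining = 114
after view 2 [y-axis, 14 of 36 cells solid] → remaining = 40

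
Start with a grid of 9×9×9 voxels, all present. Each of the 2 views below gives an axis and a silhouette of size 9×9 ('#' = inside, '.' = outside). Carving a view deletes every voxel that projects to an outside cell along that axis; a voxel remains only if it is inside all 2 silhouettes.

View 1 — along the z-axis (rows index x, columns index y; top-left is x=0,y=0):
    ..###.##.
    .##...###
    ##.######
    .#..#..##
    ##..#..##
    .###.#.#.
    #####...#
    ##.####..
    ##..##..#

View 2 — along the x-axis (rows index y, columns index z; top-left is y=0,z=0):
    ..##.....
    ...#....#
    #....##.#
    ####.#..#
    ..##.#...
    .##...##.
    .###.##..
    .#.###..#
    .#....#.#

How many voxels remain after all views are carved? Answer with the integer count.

before carving: 729 voxels (9×9×9)
V1 z: intersect with XY mask (49 set) -- 441 left
V2 x: intersect with YZ mask (34 set) -- 177 left

177 voxels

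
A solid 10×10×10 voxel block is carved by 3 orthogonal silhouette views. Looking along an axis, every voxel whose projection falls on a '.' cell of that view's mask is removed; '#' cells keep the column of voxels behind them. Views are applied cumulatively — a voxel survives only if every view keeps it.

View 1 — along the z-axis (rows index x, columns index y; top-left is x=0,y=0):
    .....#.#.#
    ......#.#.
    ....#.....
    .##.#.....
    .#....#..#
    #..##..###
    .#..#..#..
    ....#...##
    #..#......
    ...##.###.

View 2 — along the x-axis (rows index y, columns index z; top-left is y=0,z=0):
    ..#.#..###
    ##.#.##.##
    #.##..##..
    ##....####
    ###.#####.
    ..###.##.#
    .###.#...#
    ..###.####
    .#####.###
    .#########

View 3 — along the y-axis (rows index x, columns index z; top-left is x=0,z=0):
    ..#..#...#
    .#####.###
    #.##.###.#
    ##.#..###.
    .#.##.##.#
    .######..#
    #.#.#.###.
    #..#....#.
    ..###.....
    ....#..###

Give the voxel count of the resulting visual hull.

initial block: 10^3 = 1000
V1 z: intersect with XY mask (31 set) -- 310 left
V2 x: intersect with YZ mask (66 set) -- 219 left
V3 y: intersect with XZ mask (53 set) -- 118 left

voxel count = 118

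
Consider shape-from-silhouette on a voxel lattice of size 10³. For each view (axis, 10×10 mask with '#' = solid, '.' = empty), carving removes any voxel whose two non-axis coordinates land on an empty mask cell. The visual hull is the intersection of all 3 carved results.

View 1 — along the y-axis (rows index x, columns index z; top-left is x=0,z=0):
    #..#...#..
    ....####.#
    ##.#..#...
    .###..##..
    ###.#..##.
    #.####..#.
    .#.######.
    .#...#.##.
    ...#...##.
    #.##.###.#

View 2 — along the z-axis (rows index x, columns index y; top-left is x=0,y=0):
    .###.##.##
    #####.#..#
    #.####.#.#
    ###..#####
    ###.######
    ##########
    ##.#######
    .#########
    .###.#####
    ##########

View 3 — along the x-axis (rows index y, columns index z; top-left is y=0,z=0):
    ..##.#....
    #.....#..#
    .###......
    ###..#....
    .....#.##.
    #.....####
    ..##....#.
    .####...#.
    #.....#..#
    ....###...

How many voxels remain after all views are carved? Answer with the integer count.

147 voxels

before carving: 1000 voxels (10×10×10)
carve view 1 (along y, XZ-mask fill 50/100): 500 voxels remain
carve view 2 (along z, XY-mask fill 84/100): 431 voxels remain
carve view 3 (along x, YZ-mask fill 35/100): 147 voxels remain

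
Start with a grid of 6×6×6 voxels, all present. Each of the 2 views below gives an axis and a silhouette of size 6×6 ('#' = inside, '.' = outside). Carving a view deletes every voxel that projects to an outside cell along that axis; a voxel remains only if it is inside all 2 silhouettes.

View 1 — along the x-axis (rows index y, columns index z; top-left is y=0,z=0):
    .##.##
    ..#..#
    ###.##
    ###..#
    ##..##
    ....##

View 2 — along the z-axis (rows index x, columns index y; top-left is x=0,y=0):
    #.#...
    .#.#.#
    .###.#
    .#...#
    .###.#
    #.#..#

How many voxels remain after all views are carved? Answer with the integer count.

58 voxels

before carving: 216 voxels (6×6×6)
V1 x: intersect with YZ mask (21 set) -- 126 left
V2 z: intersect with XY mask (18 set) -- 58 left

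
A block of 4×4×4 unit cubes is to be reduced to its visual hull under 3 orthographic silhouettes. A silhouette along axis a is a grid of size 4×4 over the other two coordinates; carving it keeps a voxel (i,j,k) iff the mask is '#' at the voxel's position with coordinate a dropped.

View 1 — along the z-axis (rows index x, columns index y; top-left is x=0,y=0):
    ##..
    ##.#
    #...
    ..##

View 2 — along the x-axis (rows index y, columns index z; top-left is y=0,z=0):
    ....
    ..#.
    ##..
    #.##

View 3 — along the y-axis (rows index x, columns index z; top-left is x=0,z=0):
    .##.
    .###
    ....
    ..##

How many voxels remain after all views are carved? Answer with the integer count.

full grid |V| = 64
  1. axis=2 (XY plane), |mask|=8  ⇒  voxels=32
  2. axis=0 (YZ plane), |mask|=6  ⇒  voxels=10
  3. axis=1 (XZ plane), |mask|=7  ⇒  voxels=6

6 voxels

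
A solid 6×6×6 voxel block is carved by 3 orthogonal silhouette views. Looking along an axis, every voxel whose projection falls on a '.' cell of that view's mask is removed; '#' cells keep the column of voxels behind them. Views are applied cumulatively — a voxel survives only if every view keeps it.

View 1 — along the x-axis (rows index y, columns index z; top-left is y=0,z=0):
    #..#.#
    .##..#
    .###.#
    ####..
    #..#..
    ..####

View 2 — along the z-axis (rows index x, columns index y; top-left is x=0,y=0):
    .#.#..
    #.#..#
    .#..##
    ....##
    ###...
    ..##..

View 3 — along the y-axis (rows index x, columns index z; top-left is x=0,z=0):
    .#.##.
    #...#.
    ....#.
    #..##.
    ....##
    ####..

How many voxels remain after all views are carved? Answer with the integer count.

voxel count = 20

start: 6×6×6 = 216 voxels
  1. axis=0 (YZ plane), |mask|=20  ⇒  voxels=120
  2. axis=2 (XY plane), |mask|=15  ⇒  voxels=51
  3. axis=1 (XZ plane), |mask|=15  ⇒  voxels=20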